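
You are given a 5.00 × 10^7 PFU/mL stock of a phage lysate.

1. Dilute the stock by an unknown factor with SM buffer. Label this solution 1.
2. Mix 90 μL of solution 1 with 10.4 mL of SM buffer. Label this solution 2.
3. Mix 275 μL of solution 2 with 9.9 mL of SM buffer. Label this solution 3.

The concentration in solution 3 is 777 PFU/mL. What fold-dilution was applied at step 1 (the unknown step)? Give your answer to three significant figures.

Step 1: unknown factor x
Step 2: 90 μL + 10.4 mL = 10490 μL total → factor 10490/90 = 116.56
Step 3: 275 μL + 9.9 mL = 10175 μL total → factor 10175/275 = 37
Product of known-step factors = 4312.6
Overall factor = 5.00 × 10^7 PFU/mL / (777 PFU/mL) = 64350
x = 64350 / 4312.6 = 14.9

14.9-fold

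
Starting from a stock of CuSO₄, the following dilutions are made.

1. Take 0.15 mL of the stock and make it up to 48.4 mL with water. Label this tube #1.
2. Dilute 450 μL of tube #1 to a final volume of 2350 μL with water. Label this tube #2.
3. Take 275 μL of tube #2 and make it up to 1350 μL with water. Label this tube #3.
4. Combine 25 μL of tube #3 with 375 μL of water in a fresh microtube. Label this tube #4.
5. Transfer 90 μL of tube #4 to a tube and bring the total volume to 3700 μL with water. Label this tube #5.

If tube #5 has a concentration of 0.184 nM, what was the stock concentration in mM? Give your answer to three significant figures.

Step 1: 0.15 mL brought to 48.4 mL → factor 48.4/0.15 = 322.67
Step 2: 450 μL brought to 2350 μL → factor 2350/450 = 5.2222
Step 3: 275 μL brought to 1350 μL → factor 1350/275 = 4.9091
Step 4: 25 μL + 375 μL = 400 μL total → factor 400/25 = 16
Step 5: 90 μL brought to 3700 μL → factor 3700/90 = 41.111
Overall dilution factor = 322.67 × 5.2222 × 4.9091 × 16 × 41.111 = 5.4411 × 10^6
Stock = 0.184 nM × 5.4411 × 10^6 = 1.001 × 10^6 nM = 1.00 mM

1.00 mM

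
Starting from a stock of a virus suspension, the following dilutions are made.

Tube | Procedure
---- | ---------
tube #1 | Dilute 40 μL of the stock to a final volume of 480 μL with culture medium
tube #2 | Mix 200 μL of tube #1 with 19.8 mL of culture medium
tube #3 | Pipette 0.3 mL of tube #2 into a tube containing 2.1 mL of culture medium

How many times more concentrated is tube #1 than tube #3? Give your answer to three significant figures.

Step 1: 40 μL brought to 480 μL → factor 480/40 = 12
Step 2: 200 μL + 19.8 mL = 20000 μL total → factor 20000/200 = 100
Step 3: 0.3 mL + 2.1 mL = 2.4 mL total → factor 2.4/0.3 = 8
Dilution factor to tube #1 = 12; to tube #3 = 9600
[tube #1]/[tube #3] = (factor to tube #3)/(factor to tube #1) = 9600/12 = 800

800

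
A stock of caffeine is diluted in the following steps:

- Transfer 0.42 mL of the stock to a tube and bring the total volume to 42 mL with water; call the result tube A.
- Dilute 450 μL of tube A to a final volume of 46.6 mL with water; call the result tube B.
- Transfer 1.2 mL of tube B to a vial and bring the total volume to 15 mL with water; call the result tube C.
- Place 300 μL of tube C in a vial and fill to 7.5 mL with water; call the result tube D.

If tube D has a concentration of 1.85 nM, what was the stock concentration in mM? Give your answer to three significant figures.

Step 1: 0.42 mL brought to 42 mL → factor 42/0.42 = 100
Step 2: 450 μL brought to 46.6 mL → factor 46600/450 = 103.56
Step 3: 1.2 mL brought to 15 mL → factor 15/1.2 = 12.5
Step 4: 300 μL brought to 7.5 mL → factor 7500/300 = 25
Overall dilution factor = 100 × 103.56 × 12.5 × 25 = 3.2361 × 10^6
Stock = 1.85 nM × 3.2361 × 10^6 = 5.987 × 10^6 nM = 5.99 mM

5.99 mM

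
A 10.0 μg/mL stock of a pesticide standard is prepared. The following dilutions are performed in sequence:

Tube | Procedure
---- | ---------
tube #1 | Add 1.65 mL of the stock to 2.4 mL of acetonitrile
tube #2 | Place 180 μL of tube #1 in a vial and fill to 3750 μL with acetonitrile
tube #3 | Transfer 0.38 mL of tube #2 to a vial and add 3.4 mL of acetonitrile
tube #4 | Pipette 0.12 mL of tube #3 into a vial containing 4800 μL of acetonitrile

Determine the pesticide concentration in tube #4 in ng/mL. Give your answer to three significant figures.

Step 1: 1.65 mL + 2.4 mL = 4.05 mL total → factor 4.05/1.65 = 2.4545
Step 2: 180 μL brought to 3750 μL → factor 3750/180 = 20.833
Step 3: 0.38 mL + 3.4 mL = 3.78 mL total → factor 3.78/0.38 = 9.9474
Step 4: 0.12 mL + 4800 μL = 4.92 mL total → factor 4.92/0.12 = 41
Overall dilution factor = 2.4545 × 20.833 × 9.9474 × 41 = 20856
Final = 10.0 μg/mL / 20856 = 0.0004795 μg/mL = 0.479 ng/mL

0.479 ng/mL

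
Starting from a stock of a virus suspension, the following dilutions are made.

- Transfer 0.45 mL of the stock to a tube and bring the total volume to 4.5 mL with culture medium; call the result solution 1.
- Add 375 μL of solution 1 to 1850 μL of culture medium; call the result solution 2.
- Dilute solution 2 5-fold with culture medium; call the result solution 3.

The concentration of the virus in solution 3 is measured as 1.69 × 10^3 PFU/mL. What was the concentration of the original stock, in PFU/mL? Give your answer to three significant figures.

5.01 × 10^5 PFU/mL

Step 1: 0.45 mL brought to 4.5 mL → factor 4.5/0.45 = 10
Step 2: 375 μL + 1850 μL = 2225 μL total → factor 2225/375 = 5.9333
Step 3: 5-fold → factor 5
Overall dilution factor = 10 × 5.9333 × 5 = 296.67
Stock = 1.69 × 10^3 PFU/mL × 296.67 = 5.01 × 10^5 PFU/mL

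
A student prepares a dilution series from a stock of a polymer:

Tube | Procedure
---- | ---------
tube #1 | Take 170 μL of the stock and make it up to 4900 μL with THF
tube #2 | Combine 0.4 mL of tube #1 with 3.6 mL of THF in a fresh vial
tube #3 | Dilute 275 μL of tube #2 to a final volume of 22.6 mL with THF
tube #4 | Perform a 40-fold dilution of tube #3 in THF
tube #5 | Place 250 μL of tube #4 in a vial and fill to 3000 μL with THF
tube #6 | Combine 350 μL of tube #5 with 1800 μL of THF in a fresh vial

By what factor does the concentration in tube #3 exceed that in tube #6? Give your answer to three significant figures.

Step 1: 170 μL brought to 4900 μL → factor 4900/170 = 28.824
Step 2: 0.4 mL + 3.6 mL = 4 mL total → factor 4/0.4 = 10
Step 3: 275 μL brought to 22.6 mL → factor 22600/275 = 82.182
Step 4: 40-fold → factor 40
Step 5: 250 μL brought to 3000 μL → factor 3000/250 = 12
Step 6: 350 μL + 1800 μL = 2150 μL total → factor 2150/350 = 6.1429
Dilution factor to tube #3 = 23688; to tube #6 = 6.9845 × 10^7
[tube #3]/[tube #6] = (factor to tube #6)/(factor to tube #3) = 6.9845 × 10^7/23688 = 2.95 × 10^3

2.95 × 10^3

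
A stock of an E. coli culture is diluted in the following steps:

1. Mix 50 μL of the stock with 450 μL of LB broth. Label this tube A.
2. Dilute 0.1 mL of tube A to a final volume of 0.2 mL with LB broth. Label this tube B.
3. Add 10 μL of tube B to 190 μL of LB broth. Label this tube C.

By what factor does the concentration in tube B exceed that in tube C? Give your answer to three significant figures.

Step 1: 50 μL + 450 μL = 500 μL total → factor 500/50 = 10
Step 2: 0.1 mL brought to 0.2 mL → factor 0.2/0.1 = 2
Step 3: 10 μL + 190 μL = 200 μL total → factor 200/10 = 20
Dilution factor to tube B = 20; to tube C = 400
[tube B]/[tube C] = (factor to tube C)/(factor to tube B) = 400/20 = 20.0

20.0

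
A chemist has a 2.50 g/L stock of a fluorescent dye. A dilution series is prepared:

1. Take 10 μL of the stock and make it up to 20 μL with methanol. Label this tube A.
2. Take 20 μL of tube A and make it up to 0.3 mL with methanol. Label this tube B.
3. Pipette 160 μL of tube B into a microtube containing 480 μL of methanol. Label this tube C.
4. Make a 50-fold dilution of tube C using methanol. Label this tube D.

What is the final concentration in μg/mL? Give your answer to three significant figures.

0.417 μg/mL

Step 1: 10 μL brought to 20 μL → factor 20/10 = 2
Step 2: 20 μL brought to 0.3 mL → factor 300/20 = 15
Step 3: 160 μL + 480 μL = 640 μL total → factor 640/160 = 4
Step 4: 50-fold → factor 50
Overall dilution factor = 2 × 15 × 4 × 50 = 6000
Final = 2.50 g/L / 6000 = 0.0004167 g/L = 0.417 μg/mL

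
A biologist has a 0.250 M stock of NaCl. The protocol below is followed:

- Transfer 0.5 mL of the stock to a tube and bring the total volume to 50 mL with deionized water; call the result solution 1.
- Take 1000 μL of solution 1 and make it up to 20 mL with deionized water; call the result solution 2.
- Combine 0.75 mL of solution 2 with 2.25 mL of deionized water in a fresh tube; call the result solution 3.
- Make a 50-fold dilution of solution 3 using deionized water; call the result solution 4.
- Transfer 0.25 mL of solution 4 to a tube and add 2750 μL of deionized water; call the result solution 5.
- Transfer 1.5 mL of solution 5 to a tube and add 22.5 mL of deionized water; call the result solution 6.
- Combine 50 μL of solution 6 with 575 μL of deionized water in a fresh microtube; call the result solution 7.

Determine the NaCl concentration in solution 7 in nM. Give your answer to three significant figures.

Step 1: 0.5 mL brought to 50 mL → factor 50/0.5 = 100
Step 2: 1000 μL brought to 20 mL → factor 20000/1000 = 20
Step 3: 0.75 mL + 2.25 mL = 3 mL total → factor 3/0.75 = 4
Step 4: 50-fold → factor 50
Step 5: 0.25 mL + 2750 μL = 3 mL total → factor 3/0.25 = 12
Step 6: 1.5 mL + 22.5 mL = 24 mL total → factor 24/1.5 = 16
Step 7: 50 μL + 575 μL = 625 μL total → factor 625/50 = 12.5
Overall dilution factor = 100 × 20 × 4 × 50 × 12 × 16 × 12.5 = 9.6 × 10^8
Final = 0.250 M / 9.6 × 10^8 = 2.604 × 10^-10 M = 0.260 nM

0.260 nM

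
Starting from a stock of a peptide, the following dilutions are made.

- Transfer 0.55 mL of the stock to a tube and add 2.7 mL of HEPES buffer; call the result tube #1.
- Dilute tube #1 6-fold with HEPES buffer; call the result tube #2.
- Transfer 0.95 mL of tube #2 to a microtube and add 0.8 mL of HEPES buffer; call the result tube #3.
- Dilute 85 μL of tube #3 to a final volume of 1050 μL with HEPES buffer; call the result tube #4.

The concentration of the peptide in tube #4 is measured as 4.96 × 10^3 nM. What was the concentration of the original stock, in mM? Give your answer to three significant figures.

Step 1: 0.55 mL + 2.7 mL = 3.25 mL total → factor 3.25/0.55 = 5.9091
Step 2: 6-fold → factor 6
Step 3: 0.95 mL + 0.8 mL = 1.75 mL total → factor 1.75/0.95 = 1.8421
Step 4: 85 μL brought to 1050 μL → factor 1050/85 = 12.353
Overall dilution factor = 5.9091 × 6 × 1.8421 × 12.353 = 806.78
Stock = 4.96 × 10^3 nM × 806.78 = 4.002 × 10^6 nM = 4.00 mM

4.00 mM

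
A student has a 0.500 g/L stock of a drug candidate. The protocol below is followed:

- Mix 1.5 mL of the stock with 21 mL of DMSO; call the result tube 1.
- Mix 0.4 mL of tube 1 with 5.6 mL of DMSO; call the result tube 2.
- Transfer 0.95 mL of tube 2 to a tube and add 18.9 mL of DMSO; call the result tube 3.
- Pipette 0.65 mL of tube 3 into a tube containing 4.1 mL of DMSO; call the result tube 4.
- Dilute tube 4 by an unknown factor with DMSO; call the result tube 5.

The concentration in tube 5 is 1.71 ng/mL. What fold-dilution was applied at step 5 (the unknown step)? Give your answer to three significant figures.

8.51-fold

Step 1: 1.5 mL + 21 mL = 22.5 mL total → factor 22.5/1.5 = 15
Step 2: 0.4 mL + 5.6 mL = 6 mL total → factor 6/0.4 = 15
Step 3: 0.95 mL + 18.9 mL = 19.85 mL total → factor 19.85/0.95 = 20.895
Step 4: 0.65 mL + 4.1 mL = 4.75 mL total → factor 4.75/0.65 = 7.3077
Step 5: unknown factor x
Product of known-step factors = 34356
Overall factor = 0.500 g/L / (1.71 ng/mL) = 2.924 × 10^5
x = 2.924 × 10^5 / 34356 = 8.51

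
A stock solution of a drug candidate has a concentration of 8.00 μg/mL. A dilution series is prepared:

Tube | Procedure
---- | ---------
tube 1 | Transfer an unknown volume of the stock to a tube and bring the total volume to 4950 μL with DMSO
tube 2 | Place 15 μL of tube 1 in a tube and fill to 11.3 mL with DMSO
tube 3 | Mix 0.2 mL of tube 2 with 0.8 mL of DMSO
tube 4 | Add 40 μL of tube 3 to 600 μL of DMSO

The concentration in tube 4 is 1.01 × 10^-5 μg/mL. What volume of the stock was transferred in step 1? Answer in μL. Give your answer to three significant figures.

377 μL

Step 1: v brought to 4950 μL → factor = 4950 μL/v
Step 2: 15 μL brought to 11.3 mL → factor 11300/15 = 753.33
Step 3: 0.2 mL + 0.8 mL = 1 mL total → factor 1/0.2 = 5
Step 4: 40 μL + 600 μL = 640 μL total → factor 640/40 = 16
Product of known-step factors = 60267
Overall factor = 8.00 μg/mL / (1.01 × 10^-5 μg/mL) = 7.9208 × 10^5
Step-1 factor = 7.9208 × 10^5 / 60267 = 13.143
v = 4950 μL / 13.143 = 377 μL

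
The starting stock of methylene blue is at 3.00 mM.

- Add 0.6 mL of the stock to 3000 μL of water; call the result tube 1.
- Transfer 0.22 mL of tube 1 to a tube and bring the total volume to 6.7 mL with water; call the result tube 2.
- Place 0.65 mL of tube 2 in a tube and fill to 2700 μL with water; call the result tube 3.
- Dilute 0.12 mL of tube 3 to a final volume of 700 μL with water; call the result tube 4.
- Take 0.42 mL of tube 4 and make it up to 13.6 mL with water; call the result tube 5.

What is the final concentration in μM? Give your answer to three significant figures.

0.0209 μM

Step 1: 0.6 mL + 3000 μL = 3.6 mL total → factor 3.6/0.6 = 6
Step 2: 0.22 mL brought to 6.7 mL → factor 6.7/0.22 = 30.455
Step 3: 0.65 mL brought to 2700 μL → factor 2.7/0.65 = 4.1538
Step 4: 0.12 mL brought to 700 μL → factor 0.7/0.12 = 5.8333
Step 5: 0.42 mL brought to 13.6 mL → factor 13.6/0.42 = 32.381
Overall dilution factor = 6 × 30.455 × 4.1538 × 5.8333 × 32.381 = 1.4337 × 10^5
Final = 3.00 mM / 1.4337 × 10^5 = 2.092 × 10^-5 mM = 0.0209 μM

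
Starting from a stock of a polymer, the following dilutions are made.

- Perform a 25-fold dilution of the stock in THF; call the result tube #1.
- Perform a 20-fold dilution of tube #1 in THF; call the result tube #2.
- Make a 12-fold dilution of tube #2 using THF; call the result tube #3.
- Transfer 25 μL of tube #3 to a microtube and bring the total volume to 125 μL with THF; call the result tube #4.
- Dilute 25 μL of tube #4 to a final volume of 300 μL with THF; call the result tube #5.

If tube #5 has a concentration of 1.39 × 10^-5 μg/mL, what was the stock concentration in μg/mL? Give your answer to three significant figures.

5.00 μg/mL

Step 1: 25-fold → factor 25
Step 2: 20-fold → factor 20
Step 3: 12-fold → factor 12
Step 4: 25 μL brought to 125 μL → factor 125/25 = 5
Step 5: 25 μL brought to 300 μL → factor 300/25 = 12
Overall dilution factor = 25 × 20 × 12 × 5 × 12 = 3.6 × 10^5
Stock = 1.39 × 10^-5 μg/mL × 3.6 × 10^5 = 5.00 μg/mL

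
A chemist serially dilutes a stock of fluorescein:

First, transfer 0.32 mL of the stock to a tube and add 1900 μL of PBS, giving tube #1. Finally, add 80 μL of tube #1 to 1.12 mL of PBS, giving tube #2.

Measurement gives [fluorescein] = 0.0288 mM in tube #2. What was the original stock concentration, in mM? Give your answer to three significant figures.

Step 1: 0.32 mL + 1900 μL = 2.22 mL total → factor 2.22/0.32 = 6.9375
Step 2: 80 μL + 1.12 mL = 1200 μL total → factor 1200/80 = 15
Overall dilution factor = 6.9375 × 15 = 104.06
Stock = 0.0288 mM × 104.06 = 3.00 mM

3.00 mM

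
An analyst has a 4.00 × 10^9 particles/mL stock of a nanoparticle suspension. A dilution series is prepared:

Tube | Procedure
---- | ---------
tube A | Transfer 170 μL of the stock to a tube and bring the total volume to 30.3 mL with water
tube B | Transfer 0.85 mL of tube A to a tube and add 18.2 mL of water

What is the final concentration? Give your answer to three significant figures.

1.00 × 10^6 particles/mL

Step 1: 170 μL brought to 30.3 mL → factor 30300/170 = 178.24
Step 2: 0.85 mL + 18.2 mL = 19.05 mL total → factor 19.05/0.85 = 22.412
Overall dilution factor = 178.24 × 22.412 = 3994.6
Final = 4.00 × 10^9 particles/mL / 3994.6 = 1.00 × 10^6 particles/mL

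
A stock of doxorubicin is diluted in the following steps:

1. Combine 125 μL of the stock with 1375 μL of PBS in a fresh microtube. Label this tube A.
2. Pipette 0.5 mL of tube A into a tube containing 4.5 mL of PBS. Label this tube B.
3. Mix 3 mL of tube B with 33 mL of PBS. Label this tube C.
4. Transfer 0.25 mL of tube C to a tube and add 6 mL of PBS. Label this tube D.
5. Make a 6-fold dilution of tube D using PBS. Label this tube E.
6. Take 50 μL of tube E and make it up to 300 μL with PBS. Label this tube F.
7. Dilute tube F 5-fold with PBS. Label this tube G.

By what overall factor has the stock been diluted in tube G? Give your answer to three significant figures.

6.48 × 10^6

Step 1: 125 μL + 1375 μL = 1500 μL total → factor 1500/125 = 12
Step 2: 0.5 mL + 4.5 mL = 5 mL total → factor 5/0.5 = 10
Step 3: 3 mL + 33 mL = 36 mL total → factor 36/3 = 12
Step 4: 0.25 mL + 6 mL = 6.25 mL total → factor 6.25/0.25 = 25
Step 5: 6-fold → factor 6
Step 6: 50 μL brought to 300 μL → factor 300/50 = 6
Step 7: 5-fold → factor 5
Overall dilution factor = 12 × 10 × 12 × 25 × 6 × 6 × 5 = 6.48 × 10^6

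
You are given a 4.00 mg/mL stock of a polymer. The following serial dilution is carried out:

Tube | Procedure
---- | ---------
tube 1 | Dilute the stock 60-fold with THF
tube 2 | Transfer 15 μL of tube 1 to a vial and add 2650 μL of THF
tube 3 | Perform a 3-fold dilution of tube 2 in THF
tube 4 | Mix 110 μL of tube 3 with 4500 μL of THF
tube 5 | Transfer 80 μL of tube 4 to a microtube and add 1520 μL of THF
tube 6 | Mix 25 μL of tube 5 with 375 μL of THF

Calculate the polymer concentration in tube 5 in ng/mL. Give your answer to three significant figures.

0.149 ng/mL

Step 1: 60-fold → factor 60
Step 2: 15 μL + 2650 μL = 2665 μL total → factor 2665/15 = 177.67
Step 3: 3-fold → factor 3
Step 4: 110 μL + 4500 μL = 4610 μL total → factor 4610/110 = 41.909
Step 5: 80 μL + 1520 μL = 1600 μL total → factor 1600/80 = 20
Dilution factor through tube 5 = 60 × 177.67 × 3 × 41.909 × 20 = 2.6805 × 10^7
[tube 5] = 4.00 mg/mL / 2.6805 × 10^7 = 1.492 × 10^-7 mg/mL = 0.149 ng/mL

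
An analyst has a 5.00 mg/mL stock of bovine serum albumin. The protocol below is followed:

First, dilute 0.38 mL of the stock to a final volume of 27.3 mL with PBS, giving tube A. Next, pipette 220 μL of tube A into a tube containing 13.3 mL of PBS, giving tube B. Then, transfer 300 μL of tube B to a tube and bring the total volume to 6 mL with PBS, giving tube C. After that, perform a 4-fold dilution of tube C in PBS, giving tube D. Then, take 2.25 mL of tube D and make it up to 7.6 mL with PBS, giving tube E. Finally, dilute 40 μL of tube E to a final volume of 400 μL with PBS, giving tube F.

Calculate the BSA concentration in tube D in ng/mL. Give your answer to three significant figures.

Step 1: 0.38 mL brought to 27.3 mL → factor 27.3/0.38 = 71.842
Step 2: 220 μL + 13.3 mL = 13520 μL total → factor 13520/220 = 61.455
Step 3: 300 μL brought to 6 mL → factor 6000/300 = 20
Step 4: 4-fold → factor 4
Dilution factor through tube D = 71.842 × 61.455 × 20 × 4 = 3.532 × 10^5
[tube D] = 5.00 mg/mL / 3.532 × 10^5 = 1.416 × 10^-5 mg/mL = 14.2 ng/mL

14.2 ng/mL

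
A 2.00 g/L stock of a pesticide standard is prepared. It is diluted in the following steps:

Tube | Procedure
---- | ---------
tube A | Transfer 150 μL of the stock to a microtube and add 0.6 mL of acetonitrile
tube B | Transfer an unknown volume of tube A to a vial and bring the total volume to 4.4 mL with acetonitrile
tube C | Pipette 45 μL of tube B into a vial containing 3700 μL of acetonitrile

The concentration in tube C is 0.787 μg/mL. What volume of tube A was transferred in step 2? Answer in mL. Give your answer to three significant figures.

Step 1: 150 μL + 0.6 mL = 750 μL total → factor 750/150 = 5
Step 2: v brought to 4.4 mL → factor = 4.4 mL/v
Step 3: 45 μL + 3700 μL = 3745 μL total → factor 3745/45 = 83.222
Product of known-step factors = 416.11
Overall factor = 2.00 g/L / (0.787 μg/mL) = 2541.3
Step-2 factor = 2541.3 / 416.11 = 6.1073
v = 4.4 mL / 6.1073 = 0.720 mL

0.720 mL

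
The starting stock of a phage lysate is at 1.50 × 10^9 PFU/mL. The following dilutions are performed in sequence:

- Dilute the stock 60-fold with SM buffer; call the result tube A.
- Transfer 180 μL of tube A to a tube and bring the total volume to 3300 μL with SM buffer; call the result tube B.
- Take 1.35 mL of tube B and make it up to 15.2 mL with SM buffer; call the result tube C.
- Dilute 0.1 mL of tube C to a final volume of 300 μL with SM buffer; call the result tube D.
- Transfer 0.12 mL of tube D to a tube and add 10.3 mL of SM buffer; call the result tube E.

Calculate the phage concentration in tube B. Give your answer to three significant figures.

Step 1: 60-fold → factor 60
Step 2: 180 μL brought to 3300 μL → factor 3300/180 = 18.333
Dilution factor through tube B = 60 × 18.333 = 1100
[tube B] = 1.50 × 10^9 PFU/mL / 1100 = 1.36 × 10^6 PFU/mL

1.36 × 10^6 PFU/mL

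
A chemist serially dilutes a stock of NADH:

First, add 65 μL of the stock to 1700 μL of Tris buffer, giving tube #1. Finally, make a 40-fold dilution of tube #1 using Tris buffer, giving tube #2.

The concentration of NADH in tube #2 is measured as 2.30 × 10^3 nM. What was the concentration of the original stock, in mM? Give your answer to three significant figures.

2.50 mM

Step 1: 65 μL + 1700 μL = 1765 μL total → factor 1765/65 = 27.154
Step 2: 40-fold → factor 40
Overall dilution factor = 27.154 × 40 = 1086.2
Stock = 2.30 × 10^3 nM × 1086.2 = 2.498 × 10^6 nM = 2.50 mM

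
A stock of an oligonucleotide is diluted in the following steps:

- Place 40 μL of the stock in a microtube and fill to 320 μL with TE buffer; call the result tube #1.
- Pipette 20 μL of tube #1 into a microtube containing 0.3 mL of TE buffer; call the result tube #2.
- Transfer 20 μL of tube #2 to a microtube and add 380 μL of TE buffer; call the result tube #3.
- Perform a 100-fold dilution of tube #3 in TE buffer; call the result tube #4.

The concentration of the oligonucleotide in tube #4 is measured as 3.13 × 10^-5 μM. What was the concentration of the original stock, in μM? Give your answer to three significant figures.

Step 1: 40 μL brought to 320 μL → factor 320/40 = 8
Step 2: 20 μL + 0.3 mL = 320 μL total → factor 320/20 = 16
Step 3: 20 μL + 380 μL = 400 μL total → factor 400/20 = 20
Step 4: 100-fold → factor 100
Overall dilution factor = 8 × 16 × 20 × 100 = 2.56 × 10^5
Stock = 3.13 × 10^-5 μM × 2.56 × 10^5 = 8.01 μM

8.01 μM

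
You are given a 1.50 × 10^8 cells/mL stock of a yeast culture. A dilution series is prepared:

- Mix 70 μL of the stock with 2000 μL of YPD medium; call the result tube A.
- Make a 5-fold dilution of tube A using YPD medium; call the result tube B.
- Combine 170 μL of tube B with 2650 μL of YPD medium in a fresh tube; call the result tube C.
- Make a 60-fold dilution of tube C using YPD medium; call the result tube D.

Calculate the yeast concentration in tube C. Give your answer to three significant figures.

6.12 × 10^4 cells/mL

Step 1: 70 μL + 2000 μL = 2070 μL total → factor 2070/70 = 29.571
Step 2: 5-fold → factor 5
Step 3: 170 μL + 2650 μL = 2820 μL total → factor 2820/170 = 16.588
Dilution factor through tube C = 29.571 × 5 × 16.588 = 2452.7
[tube C] = 1.50 × 10^8 cells/mL / 2452.7 = 6.12 × 10^4 cells/mL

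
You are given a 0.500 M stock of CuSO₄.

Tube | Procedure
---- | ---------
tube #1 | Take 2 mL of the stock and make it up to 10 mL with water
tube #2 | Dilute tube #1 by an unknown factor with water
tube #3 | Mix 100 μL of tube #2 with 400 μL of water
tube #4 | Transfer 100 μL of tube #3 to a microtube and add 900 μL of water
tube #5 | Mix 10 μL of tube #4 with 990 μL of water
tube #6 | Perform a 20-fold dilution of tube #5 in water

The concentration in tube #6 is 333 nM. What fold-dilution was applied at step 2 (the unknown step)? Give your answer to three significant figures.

3.00-fold

Step 1: 2 mL brought to 10 mL → factor 10/2 = 5
Step 2: unknown factor x
Step 3: 100 μL + 400 μL = 500 μL total → factor 500/100 = 5
Step 4: 100 μL + 900 μL = 1000 μL total → factor 1000/100 = 10
Step 5: 10 μL + 990 μL = 1000 μL total → factor 1000/10 = 100
Step 6: 20-fold → factor 20
Product of known-step factors = 5 × 10^5
Overall factor = 0.500 M / (333 nM) = 1.5015 × 10^6
x = 1.5015 × 10^6 / 5 × 10^5 = 3.00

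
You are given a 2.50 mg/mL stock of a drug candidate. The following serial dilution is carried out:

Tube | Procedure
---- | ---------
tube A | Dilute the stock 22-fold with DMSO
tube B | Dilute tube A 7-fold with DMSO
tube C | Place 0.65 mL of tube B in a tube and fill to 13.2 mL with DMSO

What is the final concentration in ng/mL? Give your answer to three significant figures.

Step 1: 22-fold → factor 22
Step 2: 7-fold → factor 7
Step 3: 0.65 mL brought to 13.2 mL → factor 13.2/0.65 = 20.308
Overall dilution factor = 22 × 7 × 20.308 = 3127.4
Final = 2.50 mg/mL / 3127.4 = 0.0007994 mg/mL = 799 ng/mL

799 ng/mL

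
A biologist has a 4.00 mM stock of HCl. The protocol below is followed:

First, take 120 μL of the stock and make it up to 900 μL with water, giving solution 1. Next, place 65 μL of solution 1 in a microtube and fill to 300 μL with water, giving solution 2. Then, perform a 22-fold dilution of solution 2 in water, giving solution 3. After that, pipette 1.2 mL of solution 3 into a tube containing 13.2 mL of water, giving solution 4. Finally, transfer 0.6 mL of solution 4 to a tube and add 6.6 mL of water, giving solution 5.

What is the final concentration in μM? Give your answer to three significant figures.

0.0365 μM

Step 1: 120 μL brought to 900 μL → factor 900/120 = 7.5
Step 2: 65 μL brought to 300 μL → factor 300/65 = 4.6154
Step 3: 22-fold → factor 22
Step 4: 1.2 mL + 13.2 mL = 14.4 mL total → factor 14.4/1.2 = 12
Step 5: 0.6 mL + 6.6 mL = 7.2 mL total → factor 7.2/0.6 = 12
Overall dilution factor = 7.5 × 4.6154 × 22 × 12 × 12 = 1.0966 × 10^5
Final = 4.00 mM / 1.0966 × 10^5 = 3.648 × 10^-5 mM = 0.0365 μM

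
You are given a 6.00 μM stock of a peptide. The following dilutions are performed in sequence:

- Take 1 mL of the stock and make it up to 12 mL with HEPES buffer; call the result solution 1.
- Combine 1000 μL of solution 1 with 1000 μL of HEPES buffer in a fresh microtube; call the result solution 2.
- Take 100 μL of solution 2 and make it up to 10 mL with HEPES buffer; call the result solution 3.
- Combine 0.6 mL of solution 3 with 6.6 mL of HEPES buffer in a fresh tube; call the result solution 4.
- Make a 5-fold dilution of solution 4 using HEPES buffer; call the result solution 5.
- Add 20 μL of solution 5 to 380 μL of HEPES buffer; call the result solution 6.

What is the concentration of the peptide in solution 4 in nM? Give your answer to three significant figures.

Step 1: 1 mL brought to 12 mL → factor 12/1 = 12
Step 2: 1000 μL + 1000 μL = 2000 μL total → factor 2000/1000 = 2
Step 3: 100 μL brought to 10 mL → factor 10000/100 = 100
Step 4: 0.6 mL + 6.6 mL = 7.2 mL total → factor 7.2/0.6 = 12
Dilution factor through solution 4 = 12 × 2 × 100 × 12 = 28800
[solution 4] = 6.00 μM / 28800 = 0.0002083 μM = 0.208 nM

0.208 nM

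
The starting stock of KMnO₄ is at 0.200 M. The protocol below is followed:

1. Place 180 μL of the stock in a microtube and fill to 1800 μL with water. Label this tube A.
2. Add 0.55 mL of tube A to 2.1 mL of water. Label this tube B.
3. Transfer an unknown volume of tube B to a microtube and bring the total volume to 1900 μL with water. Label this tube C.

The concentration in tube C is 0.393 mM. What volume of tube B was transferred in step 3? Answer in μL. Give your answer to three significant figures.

Step 1: 180 μL brought to 1800 μL → factor 1800/180 = 10
Step 2: 0.55 mL + 2.1 mL = 2.65 mL total → factor 2.65/0.55 = 4.8182
Step 3: v brought to 1900 μL → factor = 1900 μL/v
Product of known-step factors = 48.182
Overall factor = 0.200 M / (0.393 mM) = 508.91
Step-3 factor = 508.91 / 48.182 = 10.562
v = 1900 μL / 10.562 = 180 μL

180 μL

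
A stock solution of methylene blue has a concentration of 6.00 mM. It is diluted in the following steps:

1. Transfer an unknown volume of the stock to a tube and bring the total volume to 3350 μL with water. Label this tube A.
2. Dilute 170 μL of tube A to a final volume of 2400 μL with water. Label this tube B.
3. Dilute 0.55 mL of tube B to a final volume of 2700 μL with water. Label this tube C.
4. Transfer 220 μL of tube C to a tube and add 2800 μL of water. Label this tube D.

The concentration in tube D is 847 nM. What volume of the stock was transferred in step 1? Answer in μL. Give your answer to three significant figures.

450 μL

Step 1: v brought to 3350 μL → factor = 3350 μL/v
Step 2: 170 μL brought to 2400 μL → factor 2400/170 = 14.118
Step 3: 0.55 mL brought to 2700 μL → factor 2.7/0.55 = 4.9091
Step 4: 220 μL + 2800 μL = 3020 μL total → factor 3020/220 = 13.727
Product of known-step factors = 951.37
Overall factor = 6.00 mM / (847 nM) = 7083.8
Step-1 factor = 7083.8 / 951.37 = 7.446
v = 3350 μL / 7.446 = 450 μL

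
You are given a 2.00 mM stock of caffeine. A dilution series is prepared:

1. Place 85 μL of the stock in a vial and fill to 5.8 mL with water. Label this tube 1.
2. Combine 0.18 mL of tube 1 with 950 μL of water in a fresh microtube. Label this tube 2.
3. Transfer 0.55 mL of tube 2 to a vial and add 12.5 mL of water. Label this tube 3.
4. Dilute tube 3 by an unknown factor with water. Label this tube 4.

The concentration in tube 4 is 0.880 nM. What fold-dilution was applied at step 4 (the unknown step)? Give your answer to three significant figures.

Step 1: 85 μL brought to 5.8 mL → factor 5800/85 = 68.235
Step 2: 0.18 mL + 950 μL = 1.13 mL total → factor 1.13/0.18 = 6.2778
Step 3: 0.55 mL + 12.5 mL = 13.05 mL total → factor 13.05/0.55 = 23.727
Step 4: unknown factor x
Product of known-step factors = 10164
Overall factor = 2.00 mM / (0.880 nM) = 2.2727 × 10^6
x = 2.2727 × 10^6 / 10164 = 224

224-fold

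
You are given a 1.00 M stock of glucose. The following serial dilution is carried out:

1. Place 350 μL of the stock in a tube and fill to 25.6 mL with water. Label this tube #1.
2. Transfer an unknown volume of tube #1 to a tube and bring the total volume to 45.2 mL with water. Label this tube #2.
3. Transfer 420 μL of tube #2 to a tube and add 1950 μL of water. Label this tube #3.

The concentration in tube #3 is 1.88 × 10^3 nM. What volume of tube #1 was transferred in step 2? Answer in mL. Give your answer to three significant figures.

Step 1: 350 μL brought to 25.6 mL → factor 25600/350 = 73.143
Step 2: v brought to 45.2 mL → factor = 45.2 mL/v
Step 3: 420 μL + 1950 μL = 2370 μL total → factor 2370/420 = 5.6429
Product of known-step factors = 412.73
Overall factor = 1.00 M / (1.88 × 10^3 nM) = 5.3191 × 10^5
Step-2 factor = 5.3191 × 10^5 / 412.73 = 1288.8
v = 45.2 mL / 1288.8 = 0.0351 mL

0.0351 mL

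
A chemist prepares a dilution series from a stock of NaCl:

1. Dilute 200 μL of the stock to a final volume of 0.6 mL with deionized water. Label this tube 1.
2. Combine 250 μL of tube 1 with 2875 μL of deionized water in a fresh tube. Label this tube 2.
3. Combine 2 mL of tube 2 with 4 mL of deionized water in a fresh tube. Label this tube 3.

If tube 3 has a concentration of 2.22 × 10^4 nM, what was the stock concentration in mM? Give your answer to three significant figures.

2.50 mM

Step 1: 200 μL brought to 0.6 mL → factor 600/200 = 3
Step 2: 250 μL + 2875 μL = 3125 μL total → factor 3125/250 = 12.5
Step 3: 2 mL + 4 mL = 6 mL total → factor 6/2 = 3
Overall dilution factor = 3 × 12.5 × 3 = 112.5
Stock = 2.22 × 10^4 nM × 112.5 = 2.498 × 10^6 nM = 2.50 mM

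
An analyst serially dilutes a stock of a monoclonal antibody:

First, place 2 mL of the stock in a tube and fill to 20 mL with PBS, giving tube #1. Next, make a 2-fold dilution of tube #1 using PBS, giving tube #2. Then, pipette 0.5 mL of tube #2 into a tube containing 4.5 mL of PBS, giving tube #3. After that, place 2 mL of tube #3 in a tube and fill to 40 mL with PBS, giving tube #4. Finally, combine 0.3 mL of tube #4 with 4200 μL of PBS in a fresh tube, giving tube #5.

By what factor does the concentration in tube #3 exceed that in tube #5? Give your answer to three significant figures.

300

Step 1: 2 mL brought to 20 mL → factor 20/2 = 10
Step 2: 2-fold → factor 2
Step 3: 0.5 mL + 4.5 mL = 5 mL total → factor 5/0.5 = 10
Step 4: 2 mL brought to 40 mL → factor 40/2 = 20
Step 5: 0.3 mL + 4200 μL = 4.5 mL total → factor 4.5/0.3 = 15
Dilution factor to tube #3 = 200; to tube #5 = 60000
[tube #3]/[tube #5] = (factor to tube #5)/(factor to tube #3) = 60000/200 = 300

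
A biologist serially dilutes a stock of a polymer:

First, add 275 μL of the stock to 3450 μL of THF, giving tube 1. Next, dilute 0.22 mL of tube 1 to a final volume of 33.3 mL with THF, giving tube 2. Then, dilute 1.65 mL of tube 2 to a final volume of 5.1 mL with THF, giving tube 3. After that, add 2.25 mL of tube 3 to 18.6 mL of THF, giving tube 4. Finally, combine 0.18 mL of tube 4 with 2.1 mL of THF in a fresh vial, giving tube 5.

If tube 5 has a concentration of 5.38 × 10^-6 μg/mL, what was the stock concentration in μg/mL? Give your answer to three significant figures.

Step 1: 275 μL + 3450 μL = 3725 μL total → factor 3725/275 = 13.545
Step 2: 0.22 mL brought to 33.3 mL → factor 33.3/0.22 = 151.36
Step 3: 1.65 mL brought to 5.1 mL → factor 5.1/1.65 = 3.0909
Step 4: 2.25 mL + 18.6 mL = 20.85 mL total → factor 20.85/2.25 = 9.2667
Step 5: 0.18 mL + 2.1 mL = 2.28 mL total → factor 2.28/0.18 = 12.667
Overall dilution factor = 13.545 × 151.36 × 3.0909 × 9.2667 × 12.667 = 7.4385 × 10^5
Stock = 5.38 × 10^-6 μg/mL × 7.4385 × 10^5 = 4.00 μg/mL

4.00 μg/mL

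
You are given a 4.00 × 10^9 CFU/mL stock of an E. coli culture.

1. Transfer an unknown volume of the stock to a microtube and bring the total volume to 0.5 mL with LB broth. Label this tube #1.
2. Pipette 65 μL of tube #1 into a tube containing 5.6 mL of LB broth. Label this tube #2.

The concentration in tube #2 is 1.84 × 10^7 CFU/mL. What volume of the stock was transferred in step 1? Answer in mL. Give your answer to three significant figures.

Step 1: v brought to 0.5 mL → factor = 0.5 mL/v
Step 2: 65 μL + 5.6 mL = 5665 μL total → factor 5665/65 = 87.154
Product of known-step factors = 87.154
Overall factor = 4.00 × 10^9 CFU/mL / (1.84 × 10^7 CFU/mL) = 217.39
Step-1 factor = 217.39 / 87.154 = 2.4943
v = 0.5 mL / 2.4943 = 0.200 mL

0.200 mL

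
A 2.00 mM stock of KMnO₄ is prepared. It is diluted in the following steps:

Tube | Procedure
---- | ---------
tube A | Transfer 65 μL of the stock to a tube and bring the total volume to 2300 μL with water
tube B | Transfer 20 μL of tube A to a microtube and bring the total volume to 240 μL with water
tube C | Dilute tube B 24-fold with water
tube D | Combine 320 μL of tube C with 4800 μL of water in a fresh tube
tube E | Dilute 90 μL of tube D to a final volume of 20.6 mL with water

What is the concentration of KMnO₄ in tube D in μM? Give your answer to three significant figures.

Step 1: 65 μL brought to 2300 μL → factor 2300/65 = 35.385
Step 2: 20 μL brought to 240 μL → factor 240/20 = 12
Step 3: 24-fold → factor 24
Step 4: 320 μL + 4800 μL = 5120 μL total → factor 5120/320 = 16
Dilution factor through tube D = 35.385 × 12 × 24 × 16 = 1.6305 × 10^5
[tube D] = 2.00 mM / 1.6305 × 10^5 = 1.227 × 10^-5 mM = 0.0123 μM

0.0123 μM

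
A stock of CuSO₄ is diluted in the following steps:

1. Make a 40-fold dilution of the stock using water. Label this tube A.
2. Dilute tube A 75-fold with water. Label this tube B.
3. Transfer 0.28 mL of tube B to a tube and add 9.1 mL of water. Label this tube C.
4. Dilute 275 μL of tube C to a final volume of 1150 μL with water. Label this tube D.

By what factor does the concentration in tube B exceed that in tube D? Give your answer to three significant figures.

Step 1: 40-fold → factor 40
Step 2: 75-fold → factor 75
Step 3: 0.28 mL + 9.1 mL = 9.38 mL total → factor 9.38/0.28 = 33.5
Step 4: 275 μL brought to 1150 μL → factor 1150/275 = 4.1818
Dilution factor to tube B = 3000; to tube D = 4.2027 × 10^5
[tube B]/[tube D] = (factor to tube D)/(factor to tube B) = 4.2027 × 10^5/3000 = 140

140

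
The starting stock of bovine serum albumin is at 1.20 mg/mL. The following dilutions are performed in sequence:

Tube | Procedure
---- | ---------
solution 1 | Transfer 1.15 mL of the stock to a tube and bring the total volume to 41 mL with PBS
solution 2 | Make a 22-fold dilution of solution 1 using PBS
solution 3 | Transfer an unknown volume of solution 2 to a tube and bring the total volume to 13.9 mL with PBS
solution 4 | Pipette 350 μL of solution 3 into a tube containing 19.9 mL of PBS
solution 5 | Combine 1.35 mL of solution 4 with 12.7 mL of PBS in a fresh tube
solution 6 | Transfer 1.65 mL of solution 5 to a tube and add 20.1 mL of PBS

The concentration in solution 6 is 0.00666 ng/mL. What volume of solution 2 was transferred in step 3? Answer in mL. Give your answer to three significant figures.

Step 1: 1.15 mL brought to 41 mL → factor 41/1.15 = 35.652
Step 2: 22-fold → factor 22
Step 3: v brought to 13.9 mL → factor = 13.9 mL/v
Step 4: 350 μL + 19.9 mL = 20250 μL total → factor 20250/350 = 57.857
Step 5: 1.35 mL + 12.7 mL = 14.05 mL total → factor 14.05/1.35 = 10.407
Step 6: 1.65 mL + 20.1 mL = 21.75 mL total → factor 21.75/1.65 = 13.182
Product of known-step factors = 6.2256 × 10^6
Overall factor = 1.20 mg/mL / (0.00666 ng/mL) = 1.8018 × 10^8
Step-3 factor = 1.8018 × 10^8 / 6.2256 × 10^6 = 28.942
v = 13.9 mL / 28.942 = 0.480 mL

0.480 mL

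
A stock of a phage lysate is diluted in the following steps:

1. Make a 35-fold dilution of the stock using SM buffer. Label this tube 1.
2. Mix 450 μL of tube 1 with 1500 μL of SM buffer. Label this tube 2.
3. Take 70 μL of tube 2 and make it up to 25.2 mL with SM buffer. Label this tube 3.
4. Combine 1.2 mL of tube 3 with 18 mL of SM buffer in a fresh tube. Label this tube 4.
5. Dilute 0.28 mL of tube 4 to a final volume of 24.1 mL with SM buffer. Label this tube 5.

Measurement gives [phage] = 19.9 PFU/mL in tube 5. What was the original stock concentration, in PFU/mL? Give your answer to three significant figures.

Step 1: 35-fold → factor 35
Step 2: 450 μL + 1500 μL = 1950 μL total → factor 1950/450 = 4.3333
Step 3: 70 μL brought to 25.2 mL → factor 25200/70 = 360
Step 4: 1.2 mL + 18 mL = 19.2 mL total → factor 19.2/1.2 = 16
Step 5: 0.28 mL brought to 24.1 mL → factor 24.1/0.28 = 86.071
Overall dilution factor = 35 × 4.3333 × 360 × 16 × 86.071 = 7.5192 × 10^7
Stock = 19.9 PFU/mL × 7.5192 × 10^7 = 1.50 × 10^9 PFU/mL

1.50 × 10^9 PFU/mL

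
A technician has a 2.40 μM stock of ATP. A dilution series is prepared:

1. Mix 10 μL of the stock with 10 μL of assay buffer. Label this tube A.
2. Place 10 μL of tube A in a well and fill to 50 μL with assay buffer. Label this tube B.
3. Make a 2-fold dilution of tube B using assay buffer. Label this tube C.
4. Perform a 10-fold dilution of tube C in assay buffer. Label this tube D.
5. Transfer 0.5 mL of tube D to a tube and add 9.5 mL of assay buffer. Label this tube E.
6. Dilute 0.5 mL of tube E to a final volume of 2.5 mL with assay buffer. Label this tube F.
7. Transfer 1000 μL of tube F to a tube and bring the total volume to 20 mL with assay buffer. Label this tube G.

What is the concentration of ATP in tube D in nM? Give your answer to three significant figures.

Step 1: 10 μL + 10 μL = 20 μL total → factor 20/10 = 2
Step 2: 10 μL brought to 50 μL → factor 50/10 = 5
Step 3: 2-fold → factor 2
Step 4: 10-fold → factor 10
Dilution factor through tube D = 2 × 5 × 2 × 10 = 200
[tube D] = 2.40 μM / 200 = 0.01200 μM = 12.0 nM

12.0 nM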